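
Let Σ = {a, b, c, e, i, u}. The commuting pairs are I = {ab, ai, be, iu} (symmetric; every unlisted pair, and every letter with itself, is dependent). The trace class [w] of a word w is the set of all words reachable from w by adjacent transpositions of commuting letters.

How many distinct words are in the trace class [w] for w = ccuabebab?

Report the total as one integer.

20

piece 0:c — minimal
piece 1:c rests on {0:c}
piece 2:u rests on {1:c}
piece 3:a rests on {2:u}
piece 4:b rests on {2:u}
piece 5:e rests on {3:a}
piece 6:b rests on {4:b}
piece 7:a rests on {5:e}
piece 8:b rests on {6:b}
minimal pieces: {0:c}
ways to finish when only these pieces remain (= sum over removing one remaining piece with nothing left below it):
  1 left: {7}→1  {8}→1
  2 left: {5,7}→1  {6,8}→1  {7,8}→2
  3 left: {3,5,7}→1  {4,6,8}→1  {5,7,8}→3  {6,7,8}→3
  4 left: {3,5,7,8}→4  {4,6,7,8}→4  {5,6,7,8}→6
  5 left: {3,5,6,7,8}→10  {4,5,6,7,8}→10
  6 left: {3,4,5,6,7,8}→20
  7 left: {2,3,4,5,6,7,8}→20
  placing 0:c first → 20 extensions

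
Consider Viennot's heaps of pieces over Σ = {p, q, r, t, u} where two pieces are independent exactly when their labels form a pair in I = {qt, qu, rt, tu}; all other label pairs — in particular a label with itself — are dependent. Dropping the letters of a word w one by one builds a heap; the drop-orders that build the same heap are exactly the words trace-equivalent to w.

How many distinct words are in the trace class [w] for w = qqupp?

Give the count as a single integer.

3

piece 0:q — minimal
piece 1:q rests on {0:q}
piece 2:u — minimal
piece 3:p rests on {1:q, 2:u}
piece 4:p rests on {3:p}
minimal pieces: {0:q, 2:u}
ways to finish when only these pieces remain (= sum over removing one remaining piece with nothing left below it):
  1 left: {4}→1
  2 left: {3,4}→1
  3 left: {1,3,4}→1  {2,3,4}→1
  placing 0:q first → 2 extensions
  placing 2:u first → 1 extensions
total linear extensions = 3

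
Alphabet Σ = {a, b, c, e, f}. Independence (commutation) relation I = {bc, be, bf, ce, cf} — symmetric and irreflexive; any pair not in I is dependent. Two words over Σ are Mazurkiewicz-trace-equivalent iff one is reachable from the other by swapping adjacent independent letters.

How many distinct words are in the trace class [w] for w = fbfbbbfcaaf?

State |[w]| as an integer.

#0=f has no predecessor
#1=b has no predecessor
#2=f depends on [0:f]
#3=b depends on [1:b]
#4=b depends on [3:b]
#5=b depends on [4:b]
#6=f depends on [2:f]
#7=c has no predecessor
#8=a depends on [5:b, 6:f, 7:c]
#9=a depends on [8:a]
#10=f depends on [9:a]
sources: [0:f, 1:b, 7:c]
N(rest) = Σ N(rest − s) over sources s of rest; N(one piece) = 1:
  size 1 → [10]=1
  size 2 → [9,10]=1
  size 3 → [8,9,10]=1
  size 4 → [5,8,9,10]=1  [6,8,9,10]=1  [7,8,9,10]=1
  size 5 → [2,6,8,9,10]=1  [4,5,8,9,10]=1  [5,6,8,9,10]=2  [5,7,8,9,10]=2  [6,7,8,9,10]=2
  size 6 → [0,2,6,8,9,10]=1  [2,5,6,8,9,10]=3  [2,6,7,8,9,10]=3  [3,4,5,8,9,10]=1  [4,5,6,8,9,10]=3  [4,5,7,8,9,10]=3  [5,6,7,8,9,10]=6
  size 7 → [0,2,5,6,8,9,10]=4  [0,2,6,7,8,9,10]=4  [1,3,4,5,8,9,10]=1  [2,4,5,6,8,9,10]=6  [2,5,6,7,8,9,10]=12  [3,4,5,6,8,9,10]=4  [3,4,5,7,8,9,10]=4  [4,5,6,7,8,9,10]=12
  size 8 → [0,2,4,5,6,8,9,10]=10  [0,2,5,6,7,8,9,10]=20  [1,3,4,5,6,8,9,10]=5  [1,3,4,5,7,8,9,10]=5  [2,3,4,5,6,8,9,10]=10  [2,4,5,6,7,8,9,10]=30  [3,4,5,6,7,8,9,10]=20
  size 9 → [0,2,3,4,5,6,8,9,10]=20  [0,2,4,5,6,7,8,9,10]=60  [1,2,3,4,5,6,8,9,10]=15  [1,3,4,5,6,7,8,9,10]=30  [2,3,4,5,6,7,8,9,10]=60
  first=0(f) contributes 105
  first=1(b) contributes 140
  first=7(c) contributes 35
|[w]| = 280

280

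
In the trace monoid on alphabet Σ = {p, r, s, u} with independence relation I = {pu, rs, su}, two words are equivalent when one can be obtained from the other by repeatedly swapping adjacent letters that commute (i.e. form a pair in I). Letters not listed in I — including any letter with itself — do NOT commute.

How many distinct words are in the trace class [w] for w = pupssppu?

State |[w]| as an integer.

28

piece 0:p — minimal
piece 1:u — minimal
piece 2:p rests on {0:p}
piece 3:s rests on {2:p}
piece 4:s rests on {3:s}
piece 5:p rests on {4:s}
piece 6:p rests on {5:p}
piece 7:u rests on {1:u}
minimal pieces: {0:p, 1:u}
ways to finish when only these pieces remain (= sum over removing one remaining piece with nothing left below it):
  1 left: {6}→1  {7}→1
  2 left: {1,7}→1  {5,6}→1  {6,7}→2
  3 left: {1,6,7}→3  {4,5,6}→1  {5,6,7}→3
  4 left: {1,5,6,7}→6  {3,4,5,6}→1  {4,5,6,7}→4
  5 left: {1,4,5,6,7}→10  {2,3,4,5,6}→1  {3,4,5,6,7}→5
  6 left: {0,2,3,4,5,6}→1  {1,3,4,5,6,7}→15  {2,3,4,5,6,7}→6
  placing 0:p first → 21 extensions
  placing 1:u first → 7 extensions
total linear extensions = 28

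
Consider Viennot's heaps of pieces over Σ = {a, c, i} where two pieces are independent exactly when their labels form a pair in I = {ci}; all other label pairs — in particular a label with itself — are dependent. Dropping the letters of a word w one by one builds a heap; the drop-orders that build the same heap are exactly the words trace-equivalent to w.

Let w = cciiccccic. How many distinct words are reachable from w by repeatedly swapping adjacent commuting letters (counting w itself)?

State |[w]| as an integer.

0(c) covers ∅
1(c) covers 0:c
2(i) covers ∅
3(i) covers 2:i
4(c) covers 1:c
5(c) covers 4:c
6(c) covers 5:c
7(c) covers 6:c
8(i) covers 3:i
9(c) covers 7:c
floor of heap: 0:c, 2:i
completions by unplaced set U, small U first (add the entries for U minus each lowest piece of U):
  |U|=1: {8}:1  {9}:1
  |U|=2: {3,8}:1  {7,9}:1  {8,9}:2
  |U|=3: {2,3,8}:1  {3,8,9}:3  {6,7,9}:1  {7,8,9}:3
  |U|=4: {2,3,8,9}:4  {3,7,8,9}:6  {5,6,7,9}:1  {6,7,8,9}:4
  |U|=5: {2,3,7,8,9}:10  {3,6,7,8,9}:10  {4,5,6,7,9}:1  {5,6,7,8,9}:5
  |U|=6: {1,4,5,6,7,9}:1  {2,3,6,7,8,9}:20  {3,5,6,7,8,9}:15  {4,5,6,7,8,9}:6
  |U|=7: {0,1,4,5,6,7,9}:1  {1,4,5,6,7,8,9}:7  {2,3,5,6,7,8,9}:35  {3,4,5,6,7,8,9}:21
  |U|=8: {0,1,4,5,6,7,8,9}:8  {1,3,4,5,6,7,8,9}:28  {2,3,4,5,6,7,8,9}:56
  start at 0(c): 84
  start at 2(i): 36
sum over floor = 120

120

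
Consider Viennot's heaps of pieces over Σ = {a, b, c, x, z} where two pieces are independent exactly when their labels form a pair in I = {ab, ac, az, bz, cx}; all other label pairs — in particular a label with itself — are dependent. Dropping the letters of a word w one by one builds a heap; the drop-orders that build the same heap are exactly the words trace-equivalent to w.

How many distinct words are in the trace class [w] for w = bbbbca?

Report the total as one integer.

0(b) covers ∅
1(b) covers 0:b
2(b) covers 1:b
3(b) covers 2:b
4(c) covers 3:b
5(a) covers ∅
floor of heap: 0:b, 5:a
completions by unplaced set U, small U first (add the entries for U minus each lowest piece of U):
  |U|=1: {4}:1  {5}:1
  |U|=2: {3,4}:1  {4,5}:2
  |U|=3: {2,3,4}:1  {3,4,5}:3
  |U|=4: {1,2,3,4}:1  {2,3,4,5}:4
  start at 0(b): 5
  start at 5(a): 1
sum over floor = 6

6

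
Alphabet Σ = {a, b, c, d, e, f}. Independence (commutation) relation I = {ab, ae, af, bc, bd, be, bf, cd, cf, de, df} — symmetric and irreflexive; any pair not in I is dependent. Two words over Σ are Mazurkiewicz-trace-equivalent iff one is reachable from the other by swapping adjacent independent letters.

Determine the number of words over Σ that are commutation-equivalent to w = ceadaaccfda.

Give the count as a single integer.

109

#0=c has no predecessor
#1=e depends on [0:c]
#2=a depends on [0:c]
#3=d depends on [2:a]
#4=a depends on [3:d]
#5=a depends on [4:a]
#6=c depends on [1:e, 5:a]
#7=c depends on [6:c]
#8=f depends on [1:e]
#9=d depends on [5:a]
#10=a depends on [7:c, 9:d]
sources: [0:c]
N(rest) = Σ N(rest − s) over sources s of rest; N(one piece) = 1:
  size 1 → [8]=1  [10]=1
  size 2 → [7,10]=1  [8,10]=2  [9,10]=1
  size 3 → [6,7,10]=1  [7,8,10]=3  [7,9,10]=2  [8,9,10]=3
  size 4 → [6,7,8,10]=4  [6,7,9,10]=3  [7,8,9,10]=8
  size 5 → [1,6,7,8,10]=4  [5,6,7,9,10]=3  [6,7,8,9,10]=15
  size 6 → [1,6,7,8,9,10]=19  [4,5,6,7,9,10]=3  [5,6,7,8,9,10]=18
  size 7 → [1,5,6,7,8,9,10]=37  [3,4,5,6,7,9,10]=3  [4,5,6,7,8,9,10]=21
  size 8 → [1,4,5,6,7,8,9,10]=58  [2,3,4,5,6,7,9,10]=3  [3,4,5,6,7,8,9,10]=24
  size 9 → [1,3,4,5,6,7,8,9,10]=82  [2,3,4,5,6,7,8,9,10]=27
  first=0(c) contributes 109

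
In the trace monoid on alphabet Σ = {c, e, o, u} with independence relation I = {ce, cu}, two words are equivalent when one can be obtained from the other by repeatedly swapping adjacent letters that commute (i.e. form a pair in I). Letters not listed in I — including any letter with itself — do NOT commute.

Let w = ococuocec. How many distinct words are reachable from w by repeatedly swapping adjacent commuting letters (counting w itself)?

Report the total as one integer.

6

#0=o has no predecessor
#1=c depends on [0:o]
#2=o depends on [1:c]
#3=c depends on [2:o]
#4=u depends on [2:o]
#5=o depends on [3:c, 4:u]
#6=c depends on [5:o]
#7=e depends on [5:o]
#8=c depends on [6:c]
sources: [0:o]
N(rest) = Σ N(rest − s) over sources s of rest; N(one piece) = 1:
  size 1 → [7]=1  [8]=1
  size 2 → [6,8]=1  [7,8]=2
  size 3 → [6,7,8]=3
  size 4 → [5,6,7,8]=3
  size 5 → [3,5,6,7,8]=3  [4,5,6,7,8]=3
  size 6 → [3,4,5,6,7,8]=6
  size 7 → [2,3,4,5,6,7,8]=6
  first=0(o) contributes 6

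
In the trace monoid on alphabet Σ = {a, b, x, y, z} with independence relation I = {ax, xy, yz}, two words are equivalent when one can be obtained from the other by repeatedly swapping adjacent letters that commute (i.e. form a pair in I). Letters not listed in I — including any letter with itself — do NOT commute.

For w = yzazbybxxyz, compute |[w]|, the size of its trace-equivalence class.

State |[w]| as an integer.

8

piece 0:y — minimal
piece 1:z — minimal
piece 2:a rests on {0:y, 1:z}
piece 3:z rests on {2:a}
piece 4:b rests on {3:z}
piece 5:y rests on {4:b}
piece 6:b rests on {5:y}
piece 7:x rests on {6:b}
piece 8:x rests on {7:x}
piece 9:y rests on {6:b}
piece 10:z rests on {8:x}
minimal pieces: {0:y, 1:z}
ways to finish when only these pieces remain (= sum over removing one remaining piece with nothing left below it):
  1 left: {9}→1  {10}→1
  2 left: {8,10}→1  {9,10}→2
  3 left: {7,8,10}→1  {8,9,10}→3
  4 left: {7,8,9,10}→4
  5 left: {6,7,8,9,10}→4
  6 left: {5,6,7,8,9,10}→4
  7 left: {4,5,6,7,8,9,10}→4
  8 left: {3,4,5,6,7,8,9,10}→4
  9 left: {2,3,4,5,6,7,8,9,10}→4
  placing 0:y first → 4 extensions
  placing 1:z first → 4 extensions
total linear extensions = 8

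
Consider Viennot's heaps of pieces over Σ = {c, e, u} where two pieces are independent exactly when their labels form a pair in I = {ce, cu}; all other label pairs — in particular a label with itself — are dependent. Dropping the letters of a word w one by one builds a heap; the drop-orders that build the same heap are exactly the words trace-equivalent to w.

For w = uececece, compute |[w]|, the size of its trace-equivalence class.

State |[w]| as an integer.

56

piece 0:u — minimal
piece 1:e rests on {0:u}
piece 2:c — minimal
piece 3:e rests on {1:e}
piece 4:c rests on {2:c}
piece 5:e rests on {3:e}
piece 6:c rests on {4:c}
piece 7:e rests on {5:e}
minimal pieces: {0:u, 2:c}
ways to finish when only these pieces remain (= sum over removing one remaining piece with nothing left below it):
  1 left: {6}→1  {7}→1
  2 left: {4,6}→1  {5,7}→1  {6,7}→2
  3 left: {2,4,6}→1  {3,5,7}→1  {4,6,7}→3  {5,6,7}→3
  4 left: {1,3,5,7}→1  {2,4,6,7}→4  {3,5,6,7}→4  {4,5,6,7}→6
  5 left: {0,1,3,5,7}→1  {1,3,5,6,7}→5  {2,4,5,6,7}→10  {3,4,5,6,7}→10
  6 left: {0,1,3,5,6,7}→6  {1,3,4,5,6,7}→15  {2,3,4,5,6,7}→20
  placing 0:u first → 35 extensions
  placing 2:c first → 21 extensions
total linear extensions = 56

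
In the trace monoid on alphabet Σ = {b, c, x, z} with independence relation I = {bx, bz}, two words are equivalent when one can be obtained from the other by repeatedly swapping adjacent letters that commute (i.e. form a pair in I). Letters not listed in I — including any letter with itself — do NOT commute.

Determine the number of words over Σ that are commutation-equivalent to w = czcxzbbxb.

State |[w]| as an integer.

piece 0:c — minimal
piece 1:z rests on {0:c}
piece 2:c rests on {1:z}
piece 3:x rests on {2:c}
piece 4:z rests on {3:x}
piece 5:b rests on {2:c}
piece 6:b rests on {5:b}
piece 7:x rests on {4:z}
piece 8:b rests on {6:b}
minimal pieces: {0:c}
ways to finish when only these pieces remain (= sum over removing one remaining piece with nothing left below it):
  1 left: {7}→1  {8}→1
  2 left: {4,7}→1  {6,8}→1  {7,8}→2
  3 left: {3,4,7}→1  {4,7,8}→3  {5,6,8}→1  {6,7,8}→3
  4 left: {3,4,7,8}→4  {4,6,7,8}→6  {5,6,7,8}→4
  5 left: {3,4,6,7,8}→10  {4,5,6,7,8}→10
  6 left: {3,4,5,6,7,8}→20
  7 left: {2,3,4,5,6,7,8}→20
  placing 0:c first → 20 extensions

20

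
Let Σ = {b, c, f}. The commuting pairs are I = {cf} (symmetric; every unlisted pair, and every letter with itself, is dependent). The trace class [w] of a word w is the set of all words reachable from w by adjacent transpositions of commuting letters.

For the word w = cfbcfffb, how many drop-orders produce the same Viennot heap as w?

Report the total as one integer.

8

0(c) covers ∅
1(f) covers ∅
2(b) covers 0:c, 1:f
3(c) covers 2:b
4(f) covers 2:b
5(f) covers 4:f
6(f) covers 5:f
7(b) covers 3:c, 6:f
floor of heap: 0:c, 1:f
completions by unplaced set U, small U first (add the entries for U minus each lowest piece of U):
  |U|=1: {7}:1
  |U|=2: {3,7}:1  {6,7}:1
  |U|=3: {3,6,7}:2  {5,6,7}:1
  |U|=4: {3,5,6,7}:3  {4,5,6,7}:1
  |U|=5: {3,4,5,6,7}:4
  |U|=6: {2,3,4,5,6,7}:4
  start at 0(c): 4
  start at 1(f): 4
sum over floor = 8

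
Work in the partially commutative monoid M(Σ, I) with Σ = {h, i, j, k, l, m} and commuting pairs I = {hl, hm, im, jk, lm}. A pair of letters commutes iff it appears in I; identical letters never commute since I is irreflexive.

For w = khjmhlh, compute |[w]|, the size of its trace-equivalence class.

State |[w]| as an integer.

12

0(k) covers ∅
1(h) covers 0:k
2(j) covers 1:h
3(m) covers 2:j
4(h) covers 2:j
5(l) covers 2:j
6(h) covers 4:h
floor of heap: 0:k
completions by unplaced set U, small U first (add the entries for U minus each lowest piece of U):
  |U|=1: {3}:1  {5}:1  {6}:1
  |U|=2: {3,5}:2  {3,6}:2  {4,6}:1  {5,6}:2
  |U|=3: {3,4,6}:3  {3,5,6}:6  {4,5,6}:3
  |U|=4: {3,4,5,6}:12
  |U|=5: {2,3,4,5,6}:12
  start at 0(k): 12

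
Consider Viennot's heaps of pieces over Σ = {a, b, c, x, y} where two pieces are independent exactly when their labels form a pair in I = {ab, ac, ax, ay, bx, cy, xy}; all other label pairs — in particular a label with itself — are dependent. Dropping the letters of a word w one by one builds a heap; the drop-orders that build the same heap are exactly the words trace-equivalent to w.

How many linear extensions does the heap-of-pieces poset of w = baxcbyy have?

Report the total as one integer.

14

piece 0:b — minimal
piece 1:a — minimal
piece 2:x — minimal
piece 3:c rests on {0:b, 2:x}
piece 4:b rests on {3:c}
piece 5:y rests on {4:b}
piece 6:y rests on {5:y}
minimal pieces: {0:b, 1:a, 2:x}
ways to finish when only these pieces remain (= sum over removing one remaining piece with nothing left below it):
  1 left: {1}→1  {6}→1
  2 left: {1,6}→2  {5,6}→1
  3 left: {1,5,6}→3  {4,5,6}→1
  4 left: {1,4,5,6}→4  {3,4,5,6}→1
  5 left: {0,3,4,5,6}→1  {1,3,4,5,6}→5  {2,3,4,5,6}→1
  placing 0:b first → 6 extensions
  placing 1:a first → 2 extensions
  placing 2:x first → 6 extensions
total linear extensions = 14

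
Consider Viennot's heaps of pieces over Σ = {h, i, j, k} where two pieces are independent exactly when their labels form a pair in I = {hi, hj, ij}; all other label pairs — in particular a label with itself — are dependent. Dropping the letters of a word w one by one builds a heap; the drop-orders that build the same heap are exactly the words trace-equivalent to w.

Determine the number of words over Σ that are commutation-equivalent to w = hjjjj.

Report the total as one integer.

5

0(h) covers ∅
1(j) covers ∅
2(j) covers 1:j
3(j) covers 2:j
4(j) covers 3:j
floor of heap: 0:h, 1:j
completions by unplaced set U, small U first (add the entries for U minus each lowest piece of U):
  |U|=1: {0}:1  {4}:1
  |U|=2: {0,4}:2  {3,4}:1
  |U|=3: {0,3,4}:3  {2,3,4}:1
  start at 0(h): 1
  start at 1(j): 4
sum over floor = 5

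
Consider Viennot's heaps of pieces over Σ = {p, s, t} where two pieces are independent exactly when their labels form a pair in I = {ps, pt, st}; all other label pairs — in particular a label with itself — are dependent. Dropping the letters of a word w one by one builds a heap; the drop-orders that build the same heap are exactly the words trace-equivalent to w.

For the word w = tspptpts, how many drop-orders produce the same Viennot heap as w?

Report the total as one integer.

560

0(t) covers ∅
1(s) covers ∅
2(p) covers ∅
3(p) covers 2:p
4(t) covers 0:t
5(p) covers 3:p
6(t) covers 4:t
7(s) covers 1:s
floor of heap: 0:t, 1:s, 2:p
completions by unplaced set U, small U first (add the entries for U minus each lowest piece of U):
  |U|=1: {5}:1  {6}:1  {7}:1
  |U|=2: {1,7}:1  {3,5}:1  {4,6}:1  {5,6}:2  {5,7}:2  {6,7}:2
  |U|=3: {0,4,6}:1  {1,5,7}:3  {1,6,7}:3  {2,3,5}:1  {3,5,6}:3  {3,5,7}:3  {4,5,6}:3  {4,6,7}:3  {5,6,7}:6
  |U|=4: {0,4,5,6}:4  {0,4,6,7}:4  {1,3,5,7}:6  {1,4,6,7}:6  {1,5,6,7}:12  {2,3,5,6}:4  {2,3,5,7}:4  {3,4,5,6}:6  {3,5,6,7}:12  {4,5,6,7}:12
  |U|=5: {0,1,4,6,7}:10  {0,3,4,5,6}:10  {0,4,5,6,7}:20  {1,2,3,5,7}:10  {1,3,5,6,7}:30  {1,4,5,6,7}:30  {2,3,4,5,6}:10  {2,3,5,6,7}:20  {3,4,5,6,7}:30
  |U|=6: {0,1,4,5,6,7}:60  {0,2,3,4,5,6}:20  {0,3,4,5,6,7}:60  {1,2,3,5,6,7}:60  {1,3,4,5,6,7}:90  {2,3,4,5,6,7}:60
  start at 0(t): 210
  start at 1(s): 140
  start at 2(p): 210
sum over floor = 560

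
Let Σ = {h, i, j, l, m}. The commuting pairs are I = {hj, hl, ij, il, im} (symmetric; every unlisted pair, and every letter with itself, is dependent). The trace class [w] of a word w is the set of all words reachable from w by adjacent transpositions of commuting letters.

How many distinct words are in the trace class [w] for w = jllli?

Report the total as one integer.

piece 0:j — minimal
piece 1:l rests on {0:j}
piece 2:l rests on {1:l}
piece 3:l rests on {2:l}
piece 4:i — minimal
minimal pieces: {0:j, 4:i}
ways to finish when only these pieces remain (= sum over removing one remaining piece with nothing left below it):
  1 left: {3}→1  {4}→1
  2 left: {2,3}→1  {3,4}→2
  3 left: {1,2,3}→1  {2,3,4}→3
  placing 0:j first → 4 extensions
  placing 4:i first → 1 extensions
total linear extensions = 5

5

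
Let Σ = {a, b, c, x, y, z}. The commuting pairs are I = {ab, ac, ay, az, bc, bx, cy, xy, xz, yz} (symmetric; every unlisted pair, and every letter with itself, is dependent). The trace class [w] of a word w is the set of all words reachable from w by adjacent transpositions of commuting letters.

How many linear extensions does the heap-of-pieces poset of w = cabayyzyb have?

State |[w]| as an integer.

504

drop 0:c onto floor
drop 1:a onto floor
drop 2:b onto floor
drop 3:a onto {1:a}
drop 4:y onto {2:b}
drop 5:y onto {4:y}
drop 6:z onto {0:c, 2:b}
drop 7:y onto {5:y}
drop 8:b onto {6:z, 7:y}
ground layer = {0:c, 1:a, 2:b}
drop-orders for the pieces not yet dropped (sum over which currently-grounded one goes next):
  1 to go: {3} 1  {8} 1
  2 to go: {1,3} 1  {3,8} 2  {6,8} 1  {7,8} 1
  3 to go: {0,6,8} 1  {1,3,8} 3  {3,6,8} 3  {3,7,8} 3  {5,7,8} 1  {6,7,8} 2
  4 to go: {0,3,6,8} 4  {0,6,7,8} 3  {1,3,6,8} 6  {1,3,7,8} 6  {3,5,7,8} 4  {3,6,7,8} 8  {4,5,7,8} 1  {5,6,7,8} 3
  5 to go: {0,1,3,6,8} 10  {0,3,6,7,8} 15  {0,5,6,7,8} 6  {1,3,5,7,8} 10  {1,3,6,7,8} 20  {3,4,5,7,8} 5  {3,5,6,7,8} 15  {4,5,6,7,8} 4
  6 to go: {0,1,3,6,7,8} 45  {0,3,5,6,7,8} 36  {0,4,5,6,7,8} 10  {1,3,4,5,7,8} 15  {1,3,5,6,7,8} 45  {2,4,5,6,7,8} 4  {3,4,5,6,7,8} 24
  7 to go: {0,1,3,5,6,7,8} 126  {0,2,4,5,6,7,8} 14  {0,3,4,5,6,7,8} 70  {1,3,4,5,6,7,8} 84  {2,3,4,5,6,7,8} 28
  if 0:c drops first: 112 orders
  if 1:a drops first: 112 orders
  if 2:b drops first: 280 orders
heap linearizations: 504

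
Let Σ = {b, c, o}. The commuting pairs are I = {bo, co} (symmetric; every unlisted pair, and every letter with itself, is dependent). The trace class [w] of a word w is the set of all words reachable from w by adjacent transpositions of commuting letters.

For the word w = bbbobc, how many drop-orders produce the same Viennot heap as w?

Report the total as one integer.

piece 0:b — minimal
piece 1:b rests on {0:b}
piece 2:b rests on {1:b}
piece 3:o — minimal
piece 4:b rests on {2:b}
piece 5:c rests on {4:b}
minimal pieces: {0:b, 3:o}
ways to finish when only these pieces remain (= sum over removing one remaining piece with nothing left below it):
  1 left: {3}→1  {5}→1
  2 left: {3,5}→2  {4,5}→1
  3 left: {2,4,5}→1  {3,4,5}→3
  4 left: {1,2,4,5}→1  {2,3,4,5}→4
  placing 0:b first → 5 extensions
  placing 3:o first → 1 extensions
total linear extensions = 6

6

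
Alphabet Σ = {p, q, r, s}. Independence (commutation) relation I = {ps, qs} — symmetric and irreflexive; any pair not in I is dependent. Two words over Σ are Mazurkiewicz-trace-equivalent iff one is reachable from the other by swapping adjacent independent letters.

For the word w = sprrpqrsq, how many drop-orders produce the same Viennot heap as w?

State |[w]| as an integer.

0(s) covers ∅
1(p) covers ∅
2(r) covers 0:s, 1:p
3(r) covers 2:r
4(p) covers 3:r
5(q) covers 4:p
6(r) covers 5:q
7(s) covers 6:r
8(q) covers 6:r
floor of heap: 0:s, 1:p
completions by unplaced set U, small U first (add the entries for U minus each lowest piece of U):
  |U|=1: {7}:1  {8}:1
  |U|=2: {7,8}:2
  |U|=3: {6,7,8}:2
  |U|=4: {5,6,7,8}:2
  |U|=5: {4,5,6,7,8}:2
  |U|=6: {3,4,5,6,7,8}:2
  |U|=7: {2,3,4,5,6,7,8}:2
  start at 0(s): 2
  start at 1(p): 2
sum over floor = 4

4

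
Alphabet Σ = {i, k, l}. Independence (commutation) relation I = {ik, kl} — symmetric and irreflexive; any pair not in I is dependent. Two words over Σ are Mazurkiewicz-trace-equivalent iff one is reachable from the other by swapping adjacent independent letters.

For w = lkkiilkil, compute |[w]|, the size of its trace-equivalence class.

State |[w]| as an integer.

#0=l has no predecessor
#1=k has no predecessor
#2=k depends on [1:k]
#3=i depends on [0:l]
#4=i depends on [3:i]
#5=l depends on [4:i]
#6=k depends on [2:k]
#7=i depends on [5:l]
#8=l depends on [7:i]
sources: [0:l, 1:k]
N(rest) = Σ N(rest − s) over sources s of rest; N(one piece) = 1:
  size 1 → [6]=1  [8]=1
  size 2 → [2,6]=1  [6,8]=2  [7,8]=1
  size 3 → [1,2,6]=1  [2,6,8]=3  [5,7,8]=1  [6,7,8]=3
  size 4 → [1,2,6,8]=4  [2,6,7,8]=6  [4,5,7,8]=1  [5,6,7,8]=4
  size 5 → [1,2,6,7,8]=10  [2,5,6,7,8]=10  [3,4,5,7,8]=1  [4,5,6,7,8]=5
  size 6 → [0,3,4,5,7,8]=1  [1,2,5,6,7,8]=20  [2,4,5,6,7,8]=15  [3,4,5,6,7,8]=6
  size 7 → [0,3,4,5,6,7,8]=7  [1,2,4,5,6,7,8]=35  [2,3,4,5,6,7,8]=21
  first=0(l) contributes 56
  first=1(k) contributes 28
|[w]| = 84

84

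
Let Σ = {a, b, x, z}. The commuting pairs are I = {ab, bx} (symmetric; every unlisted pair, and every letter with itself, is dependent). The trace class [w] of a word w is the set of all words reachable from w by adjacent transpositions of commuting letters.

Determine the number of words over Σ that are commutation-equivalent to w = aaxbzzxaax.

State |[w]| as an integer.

piece 0:a — minimal
piece 1:a rests on {0:a}
piece 2:x rests on {1:a}
piece 3:b — minimal
piece 4:z rests on {2:x, 3:b}
piece 5:z rests on {4:z}
piece 6:x rests on {5:z}
piece 7:a rests on {6:x}
piece 8:a rests on {7:a}
piece 9:x rests on {8:a}
minimal pieces: {0:a, 3:b}
ways to finish when only these pieces remain (= sum over removing one remaining piece with nothing left below it):
  1 left: {9}→1
  2 left: {8,9}→1
  3 left: {7,8,9}→1
  4 left: {6,7,8,9}→1
  5 left: {5,6,7,8,9}→1
  6 left: {4,5,6,7,8,9}→1
  7 left: {2,4,5,6,7,8,9}→1  {3,4,5,6,7,8,9}→1
  8 left: {1,2,4,5,6,7,8,9}→1  {2,3,4,5,6,7,8,9}→2
  placing 0:a first → 3 extensions
  placing 3:b first → 1 extensions
total linear extensions = 4

4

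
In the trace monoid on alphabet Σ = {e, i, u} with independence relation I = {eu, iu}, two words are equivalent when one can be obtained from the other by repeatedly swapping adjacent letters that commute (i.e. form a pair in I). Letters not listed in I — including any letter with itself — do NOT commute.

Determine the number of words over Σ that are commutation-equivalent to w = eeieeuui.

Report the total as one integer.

drop 0:e onto floor
drop 1:e onto {0:e}
drop 2:i onto {1:e}
drop 3:e onto {2:i}
drop 4:e onto {3:e}
drop 5:u onto floor
drop 6:u onto {5:u}
drop 7:i onto {4:e}
ground layer = {0:e, 5:u}
drop-orders for the pieces not yet dropped (sum over which currently-grounded one goes next):
  1 to go: {6} 1  {7} 1
  2 to go: {4,7} 1  {5,6} 1  {6,7} 2
  3 to go: {3,4,7} 1  {4,6,7} 3  {5,6,7} 3
  4 to go: {2,3,4,7} 1  {3,4,6,7} 4  {4,5,6,7} 6
  5 to go: {1,2,3,4,7} 1  {2,3,4,6,7} 5  {3,4,5,6,7} 10
  6 to go: {0,1,2,3,4,7} 1  {1,2,3,4,6,7} 6  {2,3,4,5,6,7} 15
  if 0:e drops first: 21 orders
  if 5:u drops first: 7 orders
heap linearizations: 28

28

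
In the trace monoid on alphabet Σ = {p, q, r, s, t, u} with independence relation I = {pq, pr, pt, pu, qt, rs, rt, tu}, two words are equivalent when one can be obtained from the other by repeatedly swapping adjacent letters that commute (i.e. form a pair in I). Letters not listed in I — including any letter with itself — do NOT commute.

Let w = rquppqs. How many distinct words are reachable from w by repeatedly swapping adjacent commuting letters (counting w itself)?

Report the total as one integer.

15

0(r) covers ∅
1(q) covers 0:r
2(u) covers 1:q
3(p) covers ∅
4(p) covers 3:p
5(q) covers 2:u
6(s) covers 4:p, 5:q
floor of heap: 0:r, 3:p
completions by unplaced set U, small U first (add the entries for U minus each lowest piece of U):
  |U|=1: {6}:1
  |U|=2: {4,6}:1  {5,6}:1
  |U|=3: {2,5,6}:1  {3,4,6}:1  {4,5,6}:2
  |U|=4: {1,2,5,6}:1  {2,4,5,6}:3  {3,4,5,6}:3
  |U|=5: {0,1,2,5,6}:1  {1,2,4,5,6}:4  {2,3,4,5,6}:6
  start at 0(r): 10
  start at 3(p): 5
sum over floor = 15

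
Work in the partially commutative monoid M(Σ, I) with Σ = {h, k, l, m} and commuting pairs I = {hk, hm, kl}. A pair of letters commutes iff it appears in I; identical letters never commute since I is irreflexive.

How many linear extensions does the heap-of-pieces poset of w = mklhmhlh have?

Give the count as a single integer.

9

piece 0:m — minimal
piece 1:k rests on {0:m}
piece 2:l rests on {0:m}
piece 3:h rests on {2:l}
piece 4:m rests on {1:k, 2:l}
piece 5:h rests on {3:h}
piece 6:l rests on {4:m, 5:h}
piece 7:h rests on {6:l}
minimal pieces: {0:m}
ways to finish when only these pieces remain (= sum over removing one remaining piece with nothing left below it):
  1 left: {7}→1
  2 left: {6,7}→1
  3 left: {4,6,7}→1  {5,6,7}→1
  4 left: {1,4,6,7}→1  {3,5,6,7}→1  {4,5,6,7}→2
  5 left: {1,4,5,6,7}→3  {3,4,5,6,7}→3
  6 left: {1,3,4,5,6,7}→6  {2,3,4,5,6,7}→3
  placing 0:m first → 9 extensions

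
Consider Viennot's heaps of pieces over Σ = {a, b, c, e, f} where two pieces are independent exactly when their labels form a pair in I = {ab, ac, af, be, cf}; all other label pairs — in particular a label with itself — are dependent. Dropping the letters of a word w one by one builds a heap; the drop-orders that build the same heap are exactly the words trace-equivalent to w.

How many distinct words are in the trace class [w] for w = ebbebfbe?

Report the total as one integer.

20

0(e) covers ∅
1(b) covers ∅
2(b) covers 1:b
3(e) covers 0:e
4(b) covers 2:b
5(f) covers 3:e, 4:b
6(b) covers 5:f
7(e) covers 5:f
floor of heap: 0:e, 1:b
completions by unplaced set U, small U first (add the entries for U minus each lowest piece of U):
  |U|=1: {6}:1  {7}:1
  |U|=2: {6,7}:2
  |U|=3: {5,6,7}:2
  |U|=4: {3,5,6,7}:2  {4,5,6,7}:2
  |U|=5: {0,3,5,6,7}:2  {2,4,5,6,7}:2  {3,4,5,6,7}:4
  |U|=6: {0,3,4,5,6,7}:6  {1,2,4,5,6,7}:2  {2,3,4,5,6,7}:6
  start at 0(e): 8
  start at 1(b): 12
sum over floor = 20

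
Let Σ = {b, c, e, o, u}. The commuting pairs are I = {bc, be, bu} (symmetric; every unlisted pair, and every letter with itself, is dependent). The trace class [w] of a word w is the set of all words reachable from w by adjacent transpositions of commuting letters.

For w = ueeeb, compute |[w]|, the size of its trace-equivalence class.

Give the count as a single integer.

#0=u has no predecessor
#1=e depends on [0:u]
#2=e depends on [1:e]
#3=e depends on [2:e]
#4=b has no predecessor
sources: [0:u, 4:b]
N(rest) = Σ N(rest − s) over sources s of rest; N(one piece) = 1:
  size 1 → [3]=1  [4]=1
  size 2 → [2,3]=1  [3,4]=2
  size 3 → [1,2,3]=1  [2,3,4]=3
  first=0(u) contributes 4
  first=4(b) contributes 1
|[w]| = 5

5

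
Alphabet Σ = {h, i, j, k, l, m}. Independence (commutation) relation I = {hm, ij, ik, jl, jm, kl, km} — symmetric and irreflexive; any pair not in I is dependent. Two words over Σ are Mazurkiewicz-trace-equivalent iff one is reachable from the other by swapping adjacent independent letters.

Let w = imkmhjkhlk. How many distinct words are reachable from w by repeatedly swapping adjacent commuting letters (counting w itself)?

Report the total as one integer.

85

#0=i has no predecessor
#1=m depends on [0:i]
#2=k has no predecessor
#3=m depends on [1:m]
#4=h depends on [0:i, 2:k]
#5=j depends on [4:h]
#6=k depends on [5:j]
#7=h depends on [6:k]
#8=l depends on [3:m, 7:h]
#9=k depends on [7:h]
sources: [0:i, 2:k]
N(rest) = Σ N(rest − s) over sources s of rest; N(one piece) = 1:
  size 1 → [8]=1  [9]=1
  size 2 → [3,8]=1  [8,9]=2
  size 3 → [1,3,8]=1  [3,8,9]=3  [7,8,9]=2
  size 4 → [1,3,8,9]=4  [3,7,8,9]=5  [6,7,8,9]=2
  size 5 → [1,3,7,8,9]=9  [3,6,7,8,9]=7  [5,6,7,8,9]=2
  size 6 → [1,3,6,7,8,9]=16  [3,5,6,7,8,9]=9  [4,5,6,7,8,9]=2
  size 7 → [1,3,5,6,7,8,9]=25  [2,4,5,6,7,8,9]=2  [3,4,5,6,7,8,9]=11
  size 8 → [1,3,4,5,6,7,8,9]=36  [2,3,4,5,6,7,8,9]=13
  first=0(i) contributes 49
  first=2(k) contributes 36
|[w]| = 85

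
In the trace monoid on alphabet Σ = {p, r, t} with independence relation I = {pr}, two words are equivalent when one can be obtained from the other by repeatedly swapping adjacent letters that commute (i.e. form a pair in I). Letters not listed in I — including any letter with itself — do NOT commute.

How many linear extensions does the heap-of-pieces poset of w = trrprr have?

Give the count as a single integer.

drop 0:t onto floor
drop 1:r onto {0:t}
drop 2:r onto {1:r}
drop 3:p onto {0:t}
drop 4:r onto {2:r}
drop 5:r onto {4:r}
ground layer = {0:t}
drop-orders for the pieces not yet dropped (sum over which currently-grounded one goes next):
  1 to go: {3} 1  {5} 1
  2 to go: {3,5} 2  {4,5} 1
  3 to go: {2,4,5} 1  {3,4,5} 3
  4 to go: {1,2,4,5} 1  {2,3,4,5} 4
  if 0:t drops first: 5 orders

5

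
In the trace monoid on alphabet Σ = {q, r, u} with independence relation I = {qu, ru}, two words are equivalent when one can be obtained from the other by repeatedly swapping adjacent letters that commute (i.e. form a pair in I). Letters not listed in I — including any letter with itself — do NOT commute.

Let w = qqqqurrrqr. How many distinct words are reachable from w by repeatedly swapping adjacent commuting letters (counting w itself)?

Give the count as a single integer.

10

drop 0:q onto floor
drop 1:q onto {0:q}
drop 2:q onto {1:q}
drop 3:q onto {2:q}
drop 4:u onto floor
drop 5:r onto {3:q}
drop 6:r onto {5:r}
drop 7:r onto {6:r}
drop 8:q onto {7:r}
drop 9:r onto {8:q}
ground layer = {0:q, 4:u}
drop-orders for the pieces not yet dropped (sum over which currently-grounded one goes next):
  1 to go: {4} 1  {9} 1
  2 to go: {4,9} 2  {8,9} 1
  3 to go: {4,8,9} 3  {7,8,9} 1
  4 to go: {4,7,8,9} 4  {6,7,8,9} 1
  5 to go: {4,6,7,8,9} 5  {5,6,7,8,9} 1
  6 to go: {3,5,6,7,8,9} 1  {4,5,6,7,8,9} 6
  7 to go: {2,3,5,6,7,8,9} 1  {3,4,5,6,7,8,9} 7
  8 to go: {1,2,3,5,6,7,8,9} 1  {2,3,4,5,6,7,8,9} 8
  if 0:q drops first: 9 orders
  if 4:u drops first: 1 orders
heap linearizations: 10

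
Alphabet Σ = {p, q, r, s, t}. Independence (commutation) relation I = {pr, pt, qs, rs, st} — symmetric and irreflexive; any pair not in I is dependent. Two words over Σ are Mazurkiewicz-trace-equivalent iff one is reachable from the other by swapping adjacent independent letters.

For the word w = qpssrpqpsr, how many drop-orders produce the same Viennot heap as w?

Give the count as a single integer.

#0=q has no predecessor
#1=p depends on [0:q]
#2=s depends on [1:p]
#3=s depends on [2:s]
#4=r depends on [0:q]
#5=p depends on [3:s]
#6=q depends on [4:r, 5:p]
#7=p depends on [6:q]
#8=s depends on [7:p]
#9=r depends on [6:q]
sources: [0:q]
N(rest) = Σ N(rest − s) over sources s of rest; N(one piece) = 1:
  size 1 → [8]=1  [9]=1
  size 2 → [7,8]=1  [8,9]=2
  size 3 → [7,8,9]=3
  size 4 → [6,7,8,9]=3
  size 5 → [4,6,7,8,9]=3  [5,6,7,8,9]=3
  size 6 → [3,5,6,7,8,9]=3  [4,5,6,7,8,9]=6
  size 7 → [2,3,5,6,7,8,9]=3  [3,4,5,6,7,8,9]=9
  size 8 → [1,2,3,5,6,7,8,9]=3  [2,3,4,5,6,7,8,9]=12
  first=0(q) contributes 15

15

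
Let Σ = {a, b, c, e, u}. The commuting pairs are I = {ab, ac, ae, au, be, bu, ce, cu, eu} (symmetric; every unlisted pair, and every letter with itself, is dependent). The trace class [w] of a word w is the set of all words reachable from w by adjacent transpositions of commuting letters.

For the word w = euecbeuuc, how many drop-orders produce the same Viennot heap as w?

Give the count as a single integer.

1680

#0=e has no predecessor
#1=u has no predecessor
#2=e depends on [0:e]
#3=c has no predecessor
#4=b depends on [3:c]
#5=e depends on [2:e]
#6=u depends on [1:u]
#7=u depends on [6:u]
#8=c depends on [4:b]
sources: [0:e, 1:u, 3:c]
N(rest) = Σ N(rest − s) over sources s of rest; N(one piece) = 1:
  size 1 → [5]=1  [7]=1  [8]=1
  size 2 → [2,5]=1  [4,8]=1  [5,7]=2  [5,8]=2  [6,7]=1  [7,8]=2
  size 3 → [0,2,5]=1  [1,6,7]=1  [2,5,7]=3  [2,5,8]=3  [3,4,8]=1  [4,5,8]=3  [4,7,8]=3  [5,6,7]=3  [5,7,8]=6  [6,7,8]=3
  size 4 → [0,2,5,7]=4  [0,2,5,8]=4  [1,5,6,7]=4  [1,6,7,8]=4  [2,4,5,8]=6  [2,5,6,7]=6  [2,5,7,8]=12  [3,4,5,8]=4  [3,4,7,8]=4  [4,5,7,8]=12  [4,6,7,8]=6  [5,6,7,8]=12
  size 5 → [0,2,4,5,8]=10  [0,2,5,6,7]=10  [0,2,5,7,8]=20  [1,2,5,6,7]=10  [1,4,6,7,8]=10  [1,5,6,7,8]=20  [2,3,4,5,8]=10  [2,4,5,7,8]=30  [2,5,6,7,8]=30  [3,4,5,7,8]=20  [3,4,6,7,8]=10  [4,5,6,7,8]=30
  size 6 → [0,1,2,5,6,7]=20  [0,2,3,4,5,8]=20  [0,2,4,5,7,8]=60  [0,2,5,6,7,8]=60  [1,2,5,6,7,8]=60  [1,3,4,6,7,8]=20  [1,4,5,6,7,8]=60  [2,3,4,5,7,8]=60  [2,4,5,6,7,8]=90  [3,4,5,6,7,8]=60
  size 7 → [0,1,2,5,6,7,8]=140  [0,2,3,4,5,7,8]=140  [0,2,4,5,6,7,8]=210  [1,2,4,5,6,7,8]=210  [1,3,4,5,6,7,8]=140  [2,3,4,5,6,7,8]=210
  first=0(e) contributes 560
  first=1(u) contributes 560
  first=3(c) contributes 560
|[w]| = 1680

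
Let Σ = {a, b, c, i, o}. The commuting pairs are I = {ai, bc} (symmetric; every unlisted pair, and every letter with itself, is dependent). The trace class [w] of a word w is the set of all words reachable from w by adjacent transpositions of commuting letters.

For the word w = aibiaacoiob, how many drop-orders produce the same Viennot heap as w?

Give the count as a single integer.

piece 0:a — minimal
piece 1:i — minimal
piece 2:b rests on {0:a, 1:i}
piece 3:i rests on {2:b}
piece 4:a rests on {2:b}
piece 5:a rests on {4:a}
piece 6:c rests on {3:i, 5:a}
piece 7:o rests on {6:c}
piece 8:i rests on {7:o}
piece 9:o rests on {8:i}
piece 10:b rests on {9:o}
minimal pieces: {0:a, 1:i}
ways to finish when only these pieces remain (= sum over removing one remaining piece with nothing left below it):
  1 left: {10}→1
  2 left: {9,10}→1
  3 left: {8,9,10}→1
  4 left: {7,8,9,10}→1
  5 left: {6,7,8,9,10}→1
  6 left: {3,6,7,8,9,10}→1  {5,6,7,8,9,10}→1
  7 left: {3,5,6,7,8,9,10}→2  {4,5,6,7,8,9,10}→1
  8 left: {3,4,5,6,7,8,9,10}→3
  9 left: {2,3,4,5,6,7,8,9,10}→3
  placing 0:a first → 3 extensions
  placing 1:i first → 3 extensions
total linear extensions = 6

6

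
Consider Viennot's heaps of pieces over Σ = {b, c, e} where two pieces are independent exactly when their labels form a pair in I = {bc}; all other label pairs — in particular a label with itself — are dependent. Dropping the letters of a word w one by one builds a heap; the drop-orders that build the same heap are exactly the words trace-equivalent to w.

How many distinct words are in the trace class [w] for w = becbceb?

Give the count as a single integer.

#0=b has no predecessor
#1=e depends on [0:b]
#2=c depends on [1:e]
#3=b depends on [1:e]
#4=c depends on [2:c]
#5=e depends on [3:b, 4:c]
#6=b depends on [5:e]
sources: [0:b]
N(rest) = Σ N(rest − s) over sources s of rest; N(one piece) = 1:
  size 1 → [6]=1
  size 2 → [5,6]=1
  size 3 → [3,5,6]=1  [4,5,6]=1
  size 4 → [2,4,5,6]=1  [3,4,5,6]=2
  size 5 → [2,3,4,5,6]=3
  first=0(b) contributes 3

3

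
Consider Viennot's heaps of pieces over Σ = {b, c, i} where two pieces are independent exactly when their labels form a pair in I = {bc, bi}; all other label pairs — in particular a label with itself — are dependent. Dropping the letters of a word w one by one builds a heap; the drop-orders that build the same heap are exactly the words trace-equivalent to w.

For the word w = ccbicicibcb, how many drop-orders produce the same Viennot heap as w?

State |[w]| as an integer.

165

0(c) covers ∅
1(c) covers 0:c
2(b) covers ∅
3(i) covers 1:c
4(c) covers 3:i
5(i) covers 4:c
6(c) covers 5:i
7(i) covers 6:c
8(b) covers 2:b
9(c) covers 7:i
10(b) covers 8:b
floor of heap: 0:c, 2:b
completions by unplaced set U, small U first (add the entries for U minus each lowest piece of U):
  |U|=1: {9}:1  {10}:1
  |U|=2: {7,9}:1  {8,10}:1  {9,10}:2
  |U|=3: {2,8,10}:1  {6,7,9}:1  {7,9,10}:3  {8,9,10}:3
  |U|=4: {2,8,9,10}:4  {5,6,7,9}:1  {6,7,9,10}:4  {7,8,9,10}:6
  |U|=5: {2,7,8,9,10}:10  {4,5,6,7,9}:1  {5,6,7,9,10}:5  {6,7,8,9,10}:10
  |U|=6: {2,6,7,8,9,10}:20  {3,4,5,6,7,9}:1  {4,5,6,7,9,10}:6  {5,6,7,8,9,10}:15
  |U|=7: {1,3,4,5,6,7,9}:1  {2,5,6,7,8,9,10}:35  {3,4,5,6,7,9,10}:7  {4,5,6,7,8,9,10}:21
  |U|=8: {0,1,3,4,5,6,7,9}:1  {1,3,4,5,6,7,9,10}:8  {2,4,5,6,7,8,9,10}:56  {3,4,5,6,7,8,9,10}:28
  |U|=9: {0,1,3,4,5,6,7,9,10}:9  {1,3,4,5,6,7,8,9,10}:36  {2,3,4,5,6,7,8,9,10}:84
  start at 0(c): 120
  start at 2(b): 45
sum over floor = 165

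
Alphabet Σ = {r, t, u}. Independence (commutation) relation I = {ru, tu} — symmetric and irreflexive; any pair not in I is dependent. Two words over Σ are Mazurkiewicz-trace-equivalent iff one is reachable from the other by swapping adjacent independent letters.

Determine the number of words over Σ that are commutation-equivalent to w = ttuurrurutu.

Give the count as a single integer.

462

#0=t has no predecessor
#1=t depends on [0:t]
#2=u has no predecessor
#3=u depends on [2:u]
#4=r depends on [1:t]
#5=r depends on [4:r]
#6=u depends on [3:u]
#7=r depends on [5:r]
#8=u depends on [6:u]
#9=t depends on [7:r]
#10=u depends on [8:u]
sources: [0:t, 2:u]
N(rest) = Σ N(rest − s) over sources s of rest; N(one piece) = 1:
  size 1 → [9]=1  [10]=1
  size 2 → [7,9]=1  [8,10]=1  [9,10]=2
  size 3 → [5,7,9]=1  [6,8,10]=1  [7,9,10]=3  [8,9,10]=3
  size 4 → [3,6,8,10]=1  [4,5,7,9]=1  [5,7,9,10]=4  [6,8,9,10]=4  [7,8,9,10]=6
  size 5 → [1,4,5,7,9]=1  [2,3,6,8,10]=1  [3,6,8,9,10]=5  [4,5,7,9,10]=5  [5,7,8,9,10]=10  [6,7,8,9,10]=10
  size 6 → [0,1,4,5,7,9]=1  [1,4,5,7,9,10]=6  [2,3,6,8,9,10]=6  [3,6,7,8,9,10]=15  [4,5,7,8,9,10]=15  [5,6,7,8,9,10]=20
  size 7 → [0,1,4,5,7,9,10]=7  [1,4,5,7,8,9,10]=21  [2,3,6,7,8,9,10]=21  [3,5,6,7,8,9,10]=35  [4,5,6,7,8,9,10]=35
  size 8 → [0,1,4,5,7,8,9,10]=28  [1,4,5,6,7,8,9,10]=56  [2,3,5,6,7,8,9,10]=56  [3,4,5,6,7,8,9,10]=70
  size 9 → [0,1,4,5,6,7,8,9,10]=84  [1,3,4,5,6,7,8,9,10]=126  [2,3,4,5,6,7,8,9,10]=126
  first=0(t) contributes 252
  first=2(u) contributes 210
|[w]| = 462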